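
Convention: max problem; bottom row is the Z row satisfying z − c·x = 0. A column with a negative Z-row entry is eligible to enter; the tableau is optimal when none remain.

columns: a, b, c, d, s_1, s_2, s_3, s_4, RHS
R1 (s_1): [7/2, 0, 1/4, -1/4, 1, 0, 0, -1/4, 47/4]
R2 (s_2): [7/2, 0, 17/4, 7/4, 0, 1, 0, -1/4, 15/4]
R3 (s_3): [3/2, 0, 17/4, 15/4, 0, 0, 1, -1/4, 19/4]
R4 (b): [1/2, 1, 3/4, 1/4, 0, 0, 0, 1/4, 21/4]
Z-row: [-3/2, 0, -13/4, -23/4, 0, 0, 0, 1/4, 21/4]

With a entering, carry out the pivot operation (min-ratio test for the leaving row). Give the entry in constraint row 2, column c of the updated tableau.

Ratio test on column a — row 1: (47/4)/(7/2) = 47/14; row 2: (15/4)/(7/2) = 15/14; row 3: (19/4)/(3/2) = 19/6; row 4: (21/4)/(1/2) = 21/2. Minimum is 15/14 at row 2 (s_2 leaves); pivot element 7/2.
Divide row 2 by 7/2; eliminate column a from the other rows.
In the new row 2, the c entry is the old entry divided by the pivot: (17/4)/(7/2) = 17/14.

17/14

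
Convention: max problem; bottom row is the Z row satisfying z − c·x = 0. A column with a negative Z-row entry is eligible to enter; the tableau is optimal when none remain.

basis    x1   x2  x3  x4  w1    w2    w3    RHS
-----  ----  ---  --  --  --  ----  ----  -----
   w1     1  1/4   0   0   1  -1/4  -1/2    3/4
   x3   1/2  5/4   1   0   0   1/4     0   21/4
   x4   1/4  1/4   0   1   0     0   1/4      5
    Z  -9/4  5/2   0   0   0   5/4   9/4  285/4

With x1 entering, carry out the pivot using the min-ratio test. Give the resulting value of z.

Ratio test on column x1 — row 1: (3/4)/1 = 3/4; row 2: (21/4)/(1/2) = 21/2; row 3: 5/(1/4) = 20. Minimum is 3/4 at row 1 (w1 leaves); pivot element 1.
Pivot on row 1; the Z-row RHS becomes 285/4 − (-9/4)·(3/4) = 1167/16.

1167/16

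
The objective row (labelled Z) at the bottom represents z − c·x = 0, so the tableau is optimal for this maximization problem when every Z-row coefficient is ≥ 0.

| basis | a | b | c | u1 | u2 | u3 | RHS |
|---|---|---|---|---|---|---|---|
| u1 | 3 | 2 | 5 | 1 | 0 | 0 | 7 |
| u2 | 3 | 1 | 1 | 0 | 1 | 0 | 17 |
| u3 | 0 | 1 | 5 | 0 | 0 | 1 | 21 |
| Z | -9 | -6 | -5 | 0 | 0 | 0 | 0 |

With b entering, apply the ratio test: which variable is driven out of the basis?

u1

Column b entries and ratios — u1: 7/2 = 7/2; u2: 17/1 = 17; u3: 21/1 = 21.
Smallest ratio is 7/2 in the row of u1, so u1 leaves.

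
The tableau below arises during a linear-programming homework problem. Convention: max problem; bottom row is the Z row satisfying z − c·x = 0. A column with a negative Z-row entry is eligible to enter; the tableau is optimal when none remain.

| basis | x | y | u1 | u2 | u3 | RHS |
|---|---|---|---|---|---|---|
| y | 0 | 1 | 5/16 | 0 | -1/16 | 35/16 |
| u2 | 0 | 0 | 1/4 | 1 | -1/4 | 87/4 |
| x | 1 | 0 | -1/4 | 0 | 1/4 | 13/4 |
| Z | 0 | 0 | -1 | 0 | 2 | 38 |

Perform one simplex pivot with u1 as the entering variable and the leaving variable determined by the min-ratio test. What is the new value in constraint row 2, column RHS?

Ratio test on column u1 — row 1: (35/16)/(5/16) = 7; row 2: (87/4)/(1/4) = 87; row 3: entry -1/4 ≤ 0. Minimum is 7 at row 1 (y leaves); pivot element 5/16.
Divide row 1 by 5/16; eliminate column u1 from the other rows.
Row 2 update in column RHS: 87/4 − (1/4)·7 = 20.

20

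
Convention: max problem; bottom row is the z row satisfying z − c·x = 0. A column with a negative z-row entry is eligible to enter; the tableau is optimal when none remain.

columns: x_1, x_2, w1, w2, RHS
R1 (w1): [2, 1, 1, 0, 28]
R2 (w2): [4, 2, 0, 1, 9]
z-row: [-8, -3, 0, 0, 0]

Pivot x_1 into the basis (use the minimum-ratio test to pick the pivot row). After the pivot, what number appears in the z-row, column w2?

2

Ratio test on column x_1 — row 1: 28/2 = 14; row 2: 9/4 = 9/4. Minimum is 9/4 at row 2 (w2 leaves); pivot element 4.
Divide row 2 by 4; eliminate column x_1 from the other rows.
z-row update in column w2: 0 − (-8)·(1/4) = 2.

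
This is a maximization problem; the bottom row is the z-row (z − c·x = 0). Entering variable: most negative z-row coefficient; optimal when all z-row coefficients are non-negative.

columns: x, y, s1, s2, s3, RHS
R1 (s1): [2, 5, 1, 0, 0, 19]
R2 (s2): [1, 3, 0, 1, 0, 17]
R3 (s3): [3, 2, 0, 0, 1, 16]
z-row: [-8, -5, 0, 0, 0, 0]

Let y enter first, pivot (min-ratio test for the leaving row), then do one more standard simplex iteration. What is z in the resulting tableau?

Ratio test on column y — row 1: 19/5 = 19/5; row 2: 17/3 = 17/3; row 3: 16/2 = 8. Minimum is 19/5 at row 1 (s1 leaves); pivot element 5.
Pivot on row 1; the z-row RHS becomes 0 − (-5)·(19/5) = 19.
Next entering variable (most negative z-row entry -6): x.
Ratio test on column x — row 1: (19/5)/(2/5) = 19/2; row 2: entry -1/5 ≤ 0; row 3: (42/5)/(11/5) = 42/11. Minimum is 42/11 at row 3 (s3 leaves); pivot element 11/5.
After the second pivot the z-row RHS is 19 − (-6)·(42/11) = 461/11.

461/11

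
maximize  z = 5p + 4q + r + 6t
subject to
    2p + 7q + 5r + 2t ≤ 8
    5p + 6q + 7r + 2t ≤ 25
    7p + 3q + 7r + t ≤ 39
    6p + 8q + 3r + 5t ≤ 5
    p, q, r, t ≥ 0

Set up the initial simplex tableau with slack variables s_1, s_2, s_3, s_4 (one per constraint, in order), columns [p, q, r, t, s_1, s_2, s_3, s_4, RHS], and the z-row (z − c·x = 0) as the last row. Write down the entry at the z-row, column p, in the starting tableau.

-5

The z-row carries the negated objective coefficients: the p entry is -5.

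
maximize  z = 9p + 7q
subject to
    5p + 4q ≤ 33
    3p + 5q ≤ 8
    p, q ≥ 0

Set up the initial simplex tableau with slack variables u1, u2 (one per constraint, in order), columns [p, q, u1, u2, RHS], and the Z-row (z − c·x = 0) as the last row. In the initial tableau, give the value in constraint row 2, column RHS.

The RHS of constraint 2 is b_2 = 8.

8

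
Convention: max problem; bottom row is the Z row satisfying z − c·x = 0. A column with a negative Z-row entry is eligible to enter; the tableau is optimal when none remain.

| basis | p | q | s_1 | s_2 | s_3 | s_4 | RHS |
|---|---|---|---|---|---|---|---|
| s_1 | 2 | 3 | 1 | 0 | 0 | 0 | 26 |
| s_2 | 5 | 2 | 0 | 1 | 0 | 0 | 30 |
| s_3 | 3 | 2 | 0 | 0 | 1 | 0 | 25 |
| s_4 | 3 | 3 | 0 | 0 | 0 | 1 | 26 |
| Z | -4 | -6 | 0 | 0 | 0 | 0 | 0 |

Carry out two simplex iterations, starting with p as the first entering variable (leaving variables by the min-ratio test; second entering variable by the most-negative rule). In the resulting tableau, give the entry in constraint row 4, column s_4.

5/9

Ratio test on column p — row 1: 26/2 = 13; row 2: 30/5 = 6; row 3: 25/3 = 25/3; row 4: 26/3 = 26/3. Minimum is 6 at row 2 (s_2 leaves); pivot element 5.
Divide row 2 by 5; eliminate column p from the other rows.
Second iteration: most negative Z-row entry is -22/5 in column q, so q enters.
Ratio test on column q — row 1: 14/(11/5) = 70/11; row 2: 6/(2/5) = 15; row 3: 7/(4/5) = 35/4; row 4: 8/(9/5) = 40/9. Minimum is 40/9 at row 4 (s_4 leaves); pivot element 9/5.
Divide row 4 by 9/5; eliminate column q from the other rows.
After both pivots, the entry at constraint row 4, column s_4 is 5/9.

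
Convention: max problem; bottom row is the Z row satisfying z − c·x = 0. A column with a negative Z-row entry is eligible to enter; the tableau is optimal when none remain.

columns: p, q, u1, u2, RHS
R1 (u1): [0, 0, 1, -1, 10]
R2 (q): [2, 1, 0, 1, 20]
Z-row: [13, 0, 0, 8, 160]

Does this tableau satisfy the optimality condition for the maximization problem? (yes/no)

yes

Every Z-row coefficient is ≥ 0, so the tableau is optimal.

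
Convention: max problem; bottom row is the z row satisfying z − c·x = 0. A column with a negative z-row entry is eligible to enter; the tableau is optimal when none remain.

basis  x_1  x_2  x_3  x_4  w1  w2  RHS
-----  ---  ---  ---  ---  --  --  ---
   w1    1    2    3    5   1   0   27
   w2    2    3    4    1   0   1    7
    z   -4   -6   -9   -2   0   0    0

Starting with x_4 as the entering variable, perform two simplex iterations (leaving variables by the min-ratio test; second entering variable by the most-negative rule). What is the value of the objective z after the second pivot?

Ratio test on column x_4 — row 1: 27/5 = 27/5; row 2: 7/1 = 7. Minimum is 27/5 at row 1 (w1 leaves); pivot element 5.
Pivot on row 1; the z-row RHS becomes 0 − (-2)·(27/5) = 54/5.
Next entering variable (most negative z-row entry -39/5): x_3.
Ratio test on column x_3 — row 1: (27/5)/(3/5) = 9; row 2: (8/5)/(17/5) = 8/17. Minimum is 8/17 at row 2 (w2 leaves); pivot element 17/5.
After the second pivot the z-row RHS is 54/5 − (-39/5)·(8/17) = 246/17.

246/17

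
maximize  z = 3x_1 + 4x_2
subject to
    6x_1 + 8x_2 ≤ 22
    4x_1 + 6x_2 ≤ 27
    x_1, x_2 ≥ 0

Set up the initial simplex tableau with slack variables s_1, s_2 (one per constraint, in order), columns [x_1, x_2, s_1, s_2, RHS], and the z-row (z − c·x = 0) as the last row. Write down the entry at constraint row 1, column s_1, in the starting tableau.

Slack s_1 belongs to constraint 1; its column is the unit vector e_1, so the entry in row 1 is 1.

1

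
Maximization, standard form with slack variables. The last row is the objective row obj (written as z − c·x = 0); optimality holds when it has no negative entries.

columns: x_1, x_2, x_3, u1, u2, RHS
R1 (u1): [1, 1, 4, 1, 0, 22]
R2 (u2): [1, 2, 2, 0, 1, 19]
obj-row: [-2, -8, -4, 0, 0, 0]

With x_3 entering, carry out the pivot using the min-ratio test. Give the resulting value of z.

22

Ratio test on column x_3 — row 1: 22/4 = 11/2; row 2: 19/2 = 19/2. Minimum is 11/2 at row 1 (u1 leaves); pivot element 4.
Pivot on row 1; the obj-row RHS becomes 0 − (-4)·(11/2) = 22.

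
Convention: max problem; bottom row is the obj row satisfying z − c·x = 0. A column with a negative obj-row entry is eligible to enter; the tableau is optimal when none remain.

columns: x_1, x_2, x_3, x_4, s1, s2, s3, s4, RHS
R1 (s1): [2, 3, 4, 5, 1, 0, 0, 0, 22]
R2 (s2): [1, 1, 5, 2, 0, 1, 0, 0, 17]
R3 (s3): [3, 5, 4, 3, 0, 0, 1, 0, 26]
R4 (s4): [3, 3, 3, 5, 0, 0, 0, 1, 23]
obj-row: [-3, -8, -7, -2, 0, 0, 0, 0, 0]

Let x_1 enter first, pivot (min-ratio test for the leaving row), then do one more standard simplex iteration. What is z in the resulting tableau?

61/2

Ratio test on column x_1 — row 1: 22/2 = 11; row 2: 17/1 = 17; row 3: 26/3 = 26/3; row 4: 23/3 = 23/3. Minimum is 23/3 at row 4 (s4 leaves); pivot element 3.
Pivot on row 4; the obj-row RHS becomes 0 − (-3)·(23/3) = 23.
Next entering variable (most negative obj-row entry -5): x_2.
Ratio test on column x_2 — row 1: (20/3)/1 = 20/3; row 2: entry 0 ≤ 0; row 3: 3/2 = 3/2; row 4: (23/3)/1 = 23/3. Minimum is 3/2 at row 3 (s3 leaves); pivot element 2.
After the second pivot the obj-row RHS is 23 − (-5)·(3/2) = 61/2.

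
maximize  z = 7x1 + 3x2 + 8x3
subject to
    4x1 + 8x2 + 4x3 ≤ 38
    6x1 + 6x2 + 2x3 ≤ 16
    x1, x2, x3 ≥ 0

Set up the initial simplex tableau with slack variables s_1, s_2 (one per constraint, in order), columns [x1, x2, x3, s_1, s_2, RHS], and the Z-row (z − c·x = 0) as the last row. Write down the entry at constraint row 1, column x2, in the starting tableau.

Constraint 1 has coefficient 8 on x2.

8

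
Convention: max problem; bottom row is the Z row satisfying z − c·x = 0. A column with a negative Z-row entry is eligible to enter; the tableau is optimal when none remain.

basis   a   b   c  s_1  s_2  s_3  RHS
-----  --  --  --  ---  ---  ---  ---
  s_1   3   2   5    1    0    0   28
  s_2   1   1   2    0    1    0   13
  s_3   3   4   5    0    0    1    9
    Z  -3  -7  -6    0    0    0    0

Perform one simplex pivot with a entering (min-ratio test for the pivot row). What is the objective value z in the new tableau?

Ratio test on column a — row 1: 28/3 = 28/3; row 2: 13/1 = 13; row 3: 9/3 = 3. Minimum is 3 at row 3 (s_3 leaves); pivot element 3.
Pivot on row 3; the Z-row RHS becomes 0 − (-3)·3 = 9.

9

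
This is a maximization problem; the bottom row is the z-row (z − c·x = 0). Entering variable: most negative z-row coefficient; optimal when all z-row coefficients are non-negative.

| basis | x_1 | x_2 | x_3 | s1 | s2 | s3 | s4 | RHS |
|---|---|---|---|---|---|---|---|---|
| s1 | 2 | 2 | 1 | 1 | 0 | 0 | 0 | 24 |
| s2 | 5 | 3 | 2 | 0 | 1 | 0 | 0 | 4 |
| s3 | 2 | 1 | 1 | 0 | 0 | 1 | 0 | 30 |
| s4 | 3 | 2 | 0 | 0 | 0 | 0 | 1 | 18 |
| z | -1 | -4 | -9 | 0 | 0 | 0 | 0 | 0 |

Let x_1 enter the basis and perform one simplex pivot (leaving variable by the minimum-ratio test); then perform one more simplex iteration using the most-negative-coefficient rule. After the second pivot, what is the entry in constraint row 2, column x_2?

Ratio test on column x_1 — row 1: 24/2 = 12; row 2: 4/5 = 4/5; row 3: 30/2 = 15; row 4: 18/3 = 6. Minimum is 4/5 at row 2 (s2 leaves); pivot element 5.
Divide row 2 by 5; eliminate column x_1 from the other rows.
Second iteration: most negative z-row entry is -43/5 in column x_3, so x_3 enters.
Ratio test on column x_3 — row 1: (112/5)/(1/5) = 112; row 2: (4/5)/(2/5) = 2; row 3: (142/5)/(1/5) = 142; row 4: entry -6/5 ≤ 0. Minimum is 2 at row 2 (x_1 leaves); pivot element 2/5.
Divide row 2 by 2/5; eliminate column x_3 from the other rows.
After both pivots, the entry at constraint row 2, column x_2 is 3/2.

3/2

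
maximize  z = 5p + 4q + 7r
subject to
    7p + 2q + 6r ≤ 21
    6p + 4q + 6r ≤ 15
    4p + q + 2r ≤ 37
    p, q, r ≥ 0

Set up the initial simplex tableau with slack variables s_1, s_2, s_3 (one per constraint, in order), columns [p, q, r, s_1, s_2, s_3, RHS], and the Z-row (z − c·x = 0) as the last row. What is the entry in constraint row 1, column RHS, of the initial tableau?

21

The RHS of constraint 1 is b_1 = 21.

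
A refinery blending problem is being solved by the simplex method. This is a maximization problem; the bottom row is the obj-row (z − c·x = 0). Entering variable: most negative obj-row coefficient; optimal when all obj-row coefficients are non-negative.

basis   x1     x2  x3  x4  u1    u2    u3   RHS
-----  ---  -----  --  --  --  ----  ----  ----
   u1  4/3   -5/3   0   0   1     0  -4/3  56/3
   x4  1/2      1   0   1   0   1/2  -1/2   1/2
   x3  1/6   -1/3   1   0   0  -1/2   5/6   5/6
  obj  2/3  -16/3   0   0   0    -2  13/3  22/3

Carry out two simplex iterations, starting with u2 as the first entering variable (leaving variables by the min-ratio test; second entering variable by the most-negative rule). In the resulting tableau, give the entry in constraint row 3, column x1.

Ratio test on column u2 — row 1: entry 0 ≤ 0; row 2: (1/2)/(1/2) = 1; row 3: entry -1/2 ≤ 0. Minimum is 1 at row 2 (x4 leaves); pivot element 1/2.
Divide row 2 by 1/2; eliminate column u2 from the other rows.
Second iteration: most negative obj-row entry is -4/3 in column x2, so x2 enters.
Ratio test on column x2 — row 1: entry -5/3 ≤ 0; row 2: 1/2 = 1/2; row 3: (4/3)/(2/3) = 2. Minimum is 1/2 at row 2 (u2 leaves); pivot element 2.
Divide row 2 by 2; eliminate column x2 from the other rows.
After both pivots, the entry at constraint row 3, column x1 is 1/3.

1/3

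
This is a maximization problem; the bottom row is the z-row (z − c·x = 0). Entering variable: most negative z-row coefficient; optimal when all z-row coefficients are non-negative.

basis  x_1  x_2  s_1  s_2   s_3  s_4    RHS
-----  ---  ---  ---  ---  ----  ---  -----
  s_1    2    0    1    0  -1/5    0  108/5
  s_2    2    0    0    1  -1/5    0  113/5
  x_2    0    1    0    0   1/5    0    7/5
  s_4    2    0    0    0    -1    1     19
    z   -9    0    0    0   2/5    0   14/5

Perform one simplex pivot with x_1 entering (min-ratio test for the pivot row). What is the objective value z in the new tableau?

883/10

Ratio test on column x_1 — row 1: (108/5)/2 = 54/5; row 2: (113/5)/2 = 113/10; row 3: entry 0 ≤ 0; row 4: 19/2 = 19/2. Minimum is 19/2 at row 4 (s_4 leaves); pivot element 2.
Pivot on row 4; the z-row RHS becomes 14/5 − (-9)·(19/2) = 883/10.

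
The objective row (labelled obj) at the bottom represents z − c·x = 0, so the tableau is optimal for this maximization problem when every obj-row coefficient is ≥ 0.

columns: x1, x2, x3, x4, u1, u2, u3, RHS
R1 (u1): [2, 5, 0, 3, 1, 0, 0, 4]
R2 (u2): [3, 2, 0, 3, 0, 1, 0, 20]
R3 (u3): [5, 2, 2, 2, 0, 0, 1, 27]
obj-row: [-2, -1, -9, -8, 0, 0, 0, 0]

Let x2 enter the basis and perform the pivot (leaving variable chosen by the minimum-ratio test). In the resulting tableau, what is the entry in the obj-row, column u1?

1/5

Ratio test on column x2 — row 1: 4/5 = 4/5; row 2: 20/2 = 10; row 3: 27/2 = 27/2. Minimum is 4/5 at row 1 (u1 leaves); pivot element 5.
Divide row 1 by 5; eliminate column x2 from the other rows.
obj-row update in column u1: 0 − (-1)·(1/5) = 1/5.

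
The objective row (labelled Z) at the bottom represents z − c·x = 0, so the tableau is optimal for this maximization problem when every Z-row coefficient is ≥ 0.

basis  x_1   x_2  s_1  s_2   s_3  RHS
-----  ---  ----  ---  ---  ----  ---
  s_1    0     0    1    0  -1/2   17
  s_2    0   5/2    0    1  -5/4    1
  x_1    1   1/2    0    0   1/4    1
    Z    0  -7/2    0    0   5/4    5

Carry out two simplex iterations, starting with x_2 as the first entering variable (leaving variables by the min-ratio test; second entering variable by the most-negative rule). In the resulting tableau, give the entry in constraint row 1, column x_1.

Ratio test on column x_2 — row 1: entry 0 ≤ 0; row 2: 1/(5/2) = 2/5; row 3: 1/(1/2) = 2. Minimum is 2/5 at row 2 (s_2 leaves); pivot element 5/2.
Divide row 2 by 5/2; eliminate column x_2 from the other rows.
Second iteration: most negative Z-row entry is -1/2 in column s_3, so s_3 enters.
Ratio test on column s_3 — row 1: entry -1/2 ≤ 0; row 2: entry -1/2 ≤ 0; row 3: (4/5)/(1/2) = 8/5. Minimum is 8/5 at row 3 (x_1 leaves); pivot element 1/2.
Divide row 3 by 1/2; eliminate column s_3 from the other rows.
After both pivots, the entry at constraint row 1, column x_1 is 1.

1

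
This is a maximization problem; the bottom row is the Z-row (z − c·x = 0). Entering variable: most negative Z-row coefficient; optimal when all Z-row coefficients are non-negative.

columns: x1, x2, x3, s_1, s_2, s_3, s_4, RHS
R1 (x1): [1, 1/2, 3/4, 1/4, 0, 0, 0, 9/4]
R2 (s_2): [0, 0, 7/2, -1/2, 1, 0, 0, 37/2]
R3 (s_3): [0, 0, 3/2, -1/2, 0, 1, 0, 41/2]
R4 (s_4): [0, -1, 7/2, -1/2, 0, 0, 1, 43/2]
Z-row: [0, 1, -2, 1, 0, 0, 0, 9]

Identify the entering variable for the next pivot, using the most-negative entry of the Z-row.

x3

Negative Z-row entries: x3: -2.
The most negative is -2 in column x3, so x3 enters.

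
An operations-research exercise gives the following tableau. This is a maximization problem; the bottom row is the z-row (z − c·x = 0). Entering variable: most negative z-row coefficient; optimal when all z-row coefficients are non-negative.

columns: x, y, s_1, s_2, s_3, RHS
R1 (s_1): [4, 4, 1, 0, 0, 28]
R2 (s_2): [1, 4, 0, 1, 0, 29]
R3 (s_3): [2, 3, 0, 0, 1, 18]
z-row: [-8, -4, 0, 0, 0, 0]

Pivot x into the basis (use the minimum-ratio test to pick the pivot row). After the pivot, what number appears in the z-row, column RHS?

Ratio test on column x — row 1: 28/4 = 7; row 2: 29/1 = 29; row 3: 18/2 = 9. Minimum is 7 at row 1 (s_1 leaves); pivot element 4.
Divide row 1 by 4; eliminate column x from the other rows.
z-row update in column RHS: 0 − (-8)·7 = 56.

56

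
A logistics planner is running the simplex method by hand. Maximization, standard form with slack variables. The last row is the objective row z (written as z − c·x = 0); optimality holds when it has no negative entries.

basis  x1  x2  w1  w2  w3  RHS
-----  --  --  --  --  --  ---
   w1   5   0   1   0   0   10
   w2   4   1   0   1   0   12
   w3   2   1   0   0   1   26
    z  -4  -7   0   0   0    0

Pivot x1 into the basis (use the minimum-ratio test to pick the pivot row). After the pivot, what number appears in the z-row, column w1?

4/5

Ratio test on column x1 — row 1: 10/5 = 2; row 2: 12/4 = 3; row 3: 26/2 = 13. Minimum is 2 at row 1 (w1 leaves); pivot element 5.
Divide row 1 by 5; eliminate column x1 from the other rows.
z-row update in column w1: 0 − (-4)·(1/5) = 4/5.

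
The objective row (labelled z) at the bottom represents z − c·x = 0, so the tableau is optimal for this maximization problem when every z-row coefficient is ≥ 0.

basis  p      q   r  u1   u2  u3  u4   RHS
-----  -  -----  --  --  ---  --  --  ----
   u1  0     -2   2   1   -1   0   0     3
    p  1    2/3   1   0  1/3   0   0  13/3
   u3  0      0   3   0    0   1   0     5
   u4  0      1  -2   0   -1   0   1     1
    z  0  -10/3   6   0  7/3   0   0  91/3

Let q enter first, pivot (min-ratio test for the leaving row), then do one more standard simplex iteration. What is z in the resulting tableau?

112/3

Ratio test on column q — row 1: entry -2 ≤ 0; row 2: (13/3)/(2/3) = 13/2; row 3: entry 0 ≤ 0; row 4: 1/1 = 1. Minimum is 1 at row 4 (u4 leaves); pivot element 1.
Pivot on row 4; the z-row RHS becomes 91/3 − (-10/3)·1 = 101/3.
Next entering variable (most negative z-row entry -1): u2.
Ratio test on column u2 — row 1: entry -3 ≤ 0; row 2: (11/3)/1 = 11/3; row 3: entry 0 ≤ 0; row 4: entry -1 ≤ 0. Minimum is 11/3 at row 2 (p leaves); pivot element 1.
After the second pivot the z-row RHS is 101/3 − (-1)·(11/3) = 112/3.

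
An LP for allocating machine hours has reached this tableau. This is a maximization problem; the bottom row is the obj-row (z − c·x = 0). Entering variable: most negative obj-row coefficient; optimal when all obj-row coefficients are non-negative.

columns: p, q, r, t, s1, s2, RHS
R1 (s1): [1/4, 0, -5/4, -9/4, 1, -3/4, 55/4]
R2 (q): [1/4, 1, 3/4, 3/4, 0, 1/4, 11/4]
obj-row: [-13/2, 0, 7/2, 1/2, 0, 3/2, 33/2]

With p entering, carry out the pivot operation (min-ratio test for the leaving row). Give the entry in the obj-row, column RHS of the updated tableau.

Ratio test on column p — row 1: (55/4)/(1/4) = 55; row 2: (11/4)/(1/4) = 11. Minimum is 11 at row 2 (q leaves); pivot element 1/4.
Divide row 2 by 1/4; eliminate column p from the other rows.
obj-row update in column RHS: 33/2 − (-13/2)·11 = 88.

88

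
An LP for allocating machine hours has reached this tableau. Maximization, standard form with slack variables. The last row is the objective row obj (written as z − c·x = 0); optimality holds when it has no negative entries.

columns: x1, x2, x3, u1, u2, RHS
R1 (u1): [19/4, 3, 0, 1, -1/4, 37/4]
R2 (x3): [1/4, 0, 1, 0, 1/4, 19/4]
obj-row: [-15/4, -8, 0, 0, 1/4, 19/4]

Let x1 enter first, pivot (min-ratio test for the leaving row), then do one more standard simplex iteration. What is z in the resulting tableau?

353/12

Ratio test on column x1 — row 1: (37/4)/(19/4) = 37/19; row 2: (19/4)/(1/4) = 19. Minimum is 37/19 at row 1 (u1 leaves); pivot element 19/4.
Pivot on row 1; the obj-row RHS becomes 19/4 − (-15/4)·(37/19) = 229/19.
Next entering variable (most negative obj-row entry -107/19): x2.
Ratio test on column x2 — row 1: (37/19)/(12/19) = 37/12; row 2: entry -3/19 ≤ 0. Minimum is 37/12 at row 1 (x1 leaves); pivot element 12/19.
After the second pivot the obj-row RHS is 229/19 − (-107/19)·(37/12) = 353/12.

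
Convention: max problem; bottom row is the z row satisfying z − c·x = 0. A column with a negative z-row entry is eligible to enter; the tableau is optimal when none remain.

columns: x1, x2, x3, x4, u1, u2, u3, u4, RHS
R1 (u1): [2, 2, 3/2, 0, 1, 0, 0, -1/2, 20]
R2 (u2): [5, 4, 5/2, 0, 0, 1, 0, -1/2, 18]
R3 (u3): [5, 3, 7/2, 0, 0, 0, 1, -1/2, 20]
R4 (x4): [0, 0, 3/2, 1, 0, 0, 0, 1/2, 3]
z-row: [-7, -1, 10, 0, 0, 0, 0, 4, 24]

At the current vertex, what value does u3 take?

20

u3 is basic (row 3); its value is the RHS of that row, 20.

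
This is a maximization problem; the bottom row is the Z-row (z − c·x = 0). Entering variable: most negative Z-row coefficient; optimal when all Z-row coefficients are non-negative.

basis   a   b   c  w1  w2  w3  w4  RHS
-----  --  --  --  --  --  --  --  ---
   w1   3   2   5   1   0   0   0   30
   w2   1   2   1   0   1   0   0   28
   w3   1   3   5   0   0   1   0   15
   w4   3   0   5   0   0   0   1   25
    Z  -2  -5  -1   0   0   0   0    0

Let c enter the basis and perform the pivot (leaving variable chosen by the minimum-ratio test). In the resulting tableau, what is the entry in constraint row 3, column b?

3/5

Ratio test on column c — row 1: 30/5 = 6; row 2: 28/1 = 28; row 3: 15/5 = 3; row 4: 25/5 = 5. Minimum is 3 at row 3 (w3 leaves); pivot element 5.
Divide row 3 by 5; eliminate column c from the other rows.
In the new row 3, the b entry is the old entry divided by the pivot: 3/5 = 3/5.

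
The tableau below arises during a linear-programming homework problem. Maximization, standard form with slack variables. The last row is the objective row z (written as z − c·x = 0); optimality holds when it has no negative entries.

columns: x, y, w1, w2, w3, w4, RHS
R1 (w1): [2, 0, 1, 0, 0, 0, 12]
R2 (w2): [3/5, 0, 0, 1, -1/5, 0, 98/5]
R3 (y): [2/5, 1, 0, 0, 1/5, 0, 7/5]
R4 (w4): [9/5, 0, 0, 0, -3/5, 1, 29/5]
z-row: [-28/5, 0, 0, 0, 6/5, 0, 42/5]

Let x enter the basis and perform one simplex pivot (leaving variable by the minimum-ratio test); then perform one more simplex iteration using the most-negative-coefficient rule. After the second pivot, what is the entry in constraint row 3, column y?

3

Ratio test on column x — row 1: 12/2 = 6; row 2: (98/5)/(3/5) = 98/3; row 3: (7/5)/(2/5) = 7/2; row 4: (29/5)/(9/5) = 29/9. Minimum is 29/9 at row 4 (w4 leaves); pivot element 9/5.
Divide row 4 by 9/5; eliminate column x from the other rows.
Second iteration: most negative z-row entry is -2/3 in column w3, so w3 enters.
Ratio test on column w3 — row 1: (50/9)/(2/3) = 25/3; row 2: entry 0 ≤ 0; row 3: (1/9)/(1/3) = 1/3; row 4: entry -1/3 ≤ 0. Minimum is 1/3 at row 3 (y leaves); pivot element 1/3.
Divide row 3 by 1/3; eliminate column w3 from the other rows.
After both pivots, the entry at constraint row 3, column y is 3.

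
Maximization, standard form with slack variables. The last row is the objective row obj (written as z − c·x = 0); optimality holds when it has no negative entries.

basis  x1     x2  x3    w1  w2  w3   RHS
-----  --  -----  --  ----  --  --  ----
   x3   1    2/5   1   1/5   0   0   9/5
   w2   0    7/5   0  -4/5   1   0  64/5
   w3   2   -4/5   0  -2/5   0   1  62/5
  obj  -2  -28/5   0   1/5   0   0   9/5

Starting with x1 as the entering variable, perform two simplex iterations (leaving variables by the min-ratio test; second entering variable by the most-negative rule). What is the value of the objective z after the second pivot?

Ratio test on column x1 — row 1: (9/5)/1 = 9/5; row 2: entry 0 ≤ 0; row 3: (62/5)/2 = 31/5. Minimum is 9/5 at row 1 (x3 leaves); pivot element 1.
Pivot on row 1; the obj-row RHS becomes 9/5 − (-2)·(9/5) = 27/5.
Next entering variable (most negative obj-row entry -24/5): x2.
Ratio test on column x2 — row 1: (9/5)/(2/5) = 9/2; row 2: (64/5)/(7/5) = 64/7; row 3: entry -8/5 ≤ 0. Minimum is 9/2 at row 1 (x1 leaves); pivot element 2/5.
After the second pivot the obj-row RHS is 27/5 − (-24/5)·(9/2) = 27.

27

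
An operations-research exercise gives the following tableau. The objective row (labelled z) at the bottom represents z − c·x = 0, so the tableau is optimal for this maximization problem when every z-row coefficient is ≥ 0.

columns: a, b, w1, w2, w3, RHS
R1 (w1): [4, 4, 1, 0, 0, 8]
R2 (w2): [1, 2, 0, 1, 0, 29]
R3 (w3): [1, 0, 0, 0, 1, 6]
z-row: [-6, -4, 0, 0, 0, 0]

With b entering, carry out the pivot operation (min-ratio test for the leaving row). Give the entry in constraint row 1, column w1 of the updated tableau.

1/4

Ratio test on column b — row 1: 8/4 = 2; row 2: 29/2 = 29/2; row 3: entry 0 ≤ 0. Minimum is 2 at row 1 (w1 leaves); pivot element 4.
Divide row 1 by 4; eliminate column b from the other rows.
In the new row 1, the w1 entry is the old entry divided by the pivot: 1/4 = 1/4.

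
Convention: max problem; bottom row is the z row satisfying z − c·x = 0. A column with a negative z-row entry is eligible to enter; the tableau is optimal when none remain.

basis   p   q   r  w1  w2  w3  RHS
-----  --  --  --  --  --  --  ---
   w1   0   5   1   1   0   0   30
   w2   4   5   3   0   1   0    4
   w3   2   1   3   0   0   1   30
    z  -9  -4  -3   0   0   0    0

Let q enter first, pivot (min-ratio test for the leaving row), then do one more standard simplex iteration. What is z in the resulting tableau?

9

Ratio test on column q — row 1: 30/5 = 6; row 2: 4/5 = 4/5; row 3: 30/1 = 30. Minimum is 4/5 at row 2 (w2 leaves); pivot element 5.
Pivot on row 2; the z-row RHS becomes 0 − (-4)·(4/5) = 16/5.
Next entering variable (most negative z-row entry -29/5): p.
Ratio test on column p — row 1: entry -4 ≤ 0; row 2: (4/5)/(4/5) = 1; row 3: (146/5)/(6/5) = 73/3. Minimum is 1 at row 2 (q leaves); pivot element 4/5.
After the second pivot the z-row RHS is 16/5 − (-29/5)·1 = 9.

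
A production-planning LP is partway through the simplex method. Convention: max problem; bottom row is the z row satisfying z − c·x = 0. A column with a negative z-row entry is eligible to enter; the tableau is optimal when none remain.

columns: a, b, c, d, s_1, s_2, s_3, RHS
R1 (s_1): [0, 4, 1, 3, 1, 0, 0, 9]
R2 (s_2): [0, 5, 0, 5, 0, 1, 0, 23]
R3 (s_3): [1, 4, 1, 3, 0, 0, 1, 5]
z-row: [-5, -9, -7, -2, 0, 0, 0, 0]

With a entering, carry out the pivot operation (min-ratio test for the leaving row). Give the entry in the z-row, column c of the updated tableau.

Ratio test on column a — row 1: entry 0 ≤ 0; row 2: entry 0 ≤ 0; row 3: 5/1 = 5. Minimum is 5 at row 3 (s_3 leaves); pivot element 1.
Divide row 3 by 1; eliminate column a from the other rows.
z-row update in column c: -7 − (-5)·1 = -2.

-2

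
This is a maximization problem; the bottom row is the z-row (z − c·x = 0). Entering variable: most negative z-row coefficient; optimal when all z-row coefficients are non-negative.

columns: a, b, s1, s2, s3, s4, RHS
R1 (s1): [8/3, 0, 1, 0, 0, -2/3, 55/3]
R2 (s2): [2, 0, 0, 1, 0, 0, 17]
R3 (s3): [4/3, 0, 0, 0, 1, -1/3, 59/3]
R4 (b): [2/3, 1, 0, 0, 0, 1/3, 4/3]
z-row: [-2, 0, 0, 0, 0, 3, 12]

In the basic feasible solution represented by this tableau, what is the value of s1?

55/3

s1 is basic (row 1); its value is the RHS of that row, 55/3.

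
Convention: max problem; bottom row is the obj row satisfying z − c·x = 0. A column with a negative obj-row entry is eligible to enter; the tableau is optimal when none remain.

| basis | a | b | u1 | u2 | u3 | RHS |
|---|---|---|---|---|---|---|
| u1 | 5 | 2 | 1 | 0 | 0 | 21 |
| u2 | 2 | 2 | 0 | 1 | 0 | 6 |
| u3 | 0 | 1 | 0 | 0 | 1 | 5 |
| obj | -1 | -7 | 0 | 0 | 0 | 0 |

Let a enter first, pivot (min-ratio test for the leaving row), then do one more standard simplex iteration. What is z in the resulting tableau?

21

Ratio test on column a — row 1: 21/5 = 21/5; row 2: 6/2 = 3; row 3: entry 0 ≤ 0. Minimum is 3 at row 2 (u2 leaves); pivot element 2.
Pivot on row 2; the obj-row RHS becomes 0 − (-1)·3 = 3.
Next entering variable (most negative obj-row entry -6): b.
Ratio test on column b — row 1: entry -3 ≤ 0; row 2: 3/1 = 3; row 3: 5/1 = 5. Minimum is 3 at row 2 (a leaves); pivot element 1.
After the second pivot the obj-row RHS is 3 − (-6)·3 = 21.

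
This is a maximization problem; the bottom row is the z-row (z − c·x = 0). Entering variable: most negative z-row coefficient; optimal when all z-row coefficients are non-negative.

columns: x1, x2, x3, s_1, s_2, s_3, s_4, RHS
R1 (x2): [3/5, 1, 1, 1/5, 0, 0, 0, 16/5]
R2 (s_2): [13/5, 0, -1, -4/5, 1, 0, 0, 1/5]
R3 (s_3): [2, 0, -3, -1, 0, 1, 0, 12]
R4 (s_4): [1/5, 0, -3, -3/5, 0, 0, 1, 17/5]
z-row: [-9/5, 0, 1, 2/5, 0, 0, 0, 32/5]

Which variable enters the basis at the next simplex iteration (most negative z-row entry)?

Negative z-row entries: x1: -9/5.
The most negative is -9/5 in column x1, so x1 enters.

x1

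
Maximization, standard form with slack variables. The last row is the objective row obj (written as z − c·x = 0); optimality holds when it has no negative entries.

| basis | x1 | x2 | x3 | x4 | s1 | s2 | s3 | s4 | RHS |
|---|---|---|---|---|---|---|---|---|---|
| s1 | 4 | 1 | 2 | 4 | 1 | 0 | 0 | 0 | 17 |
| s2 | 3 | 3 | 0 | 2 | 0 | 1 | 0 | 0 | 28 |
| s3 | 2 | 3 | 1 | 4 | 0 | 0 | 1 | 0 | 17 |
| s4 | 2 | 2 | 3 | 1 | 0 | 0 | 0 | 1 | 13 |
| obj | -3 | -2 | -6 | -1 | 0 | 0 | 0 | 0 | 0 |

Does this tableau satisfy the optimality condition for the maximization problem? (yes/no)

no

The obj-row has a negative entry -6 in column x3, so it is not optimal.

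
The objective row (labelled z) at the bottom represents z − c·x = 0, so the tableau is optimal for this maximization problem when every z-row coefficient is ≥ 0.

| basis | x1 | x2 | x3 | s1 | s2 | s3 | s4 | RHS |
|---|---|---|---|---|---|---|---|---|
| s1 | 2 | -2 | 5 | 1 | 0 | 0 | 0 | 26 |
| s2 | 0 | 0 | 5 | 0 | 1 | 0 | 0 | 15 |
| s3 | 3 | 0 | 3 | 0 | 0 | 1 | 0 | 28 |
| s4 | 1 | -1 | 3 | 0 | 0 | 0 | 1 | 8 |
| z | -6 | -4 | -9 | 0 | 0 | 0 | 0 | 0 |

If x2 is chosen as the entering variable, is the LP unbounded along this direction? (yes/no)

Every constraint-row entry in column x2 is ≤ 0, so increasing x2 is unbounded.

yes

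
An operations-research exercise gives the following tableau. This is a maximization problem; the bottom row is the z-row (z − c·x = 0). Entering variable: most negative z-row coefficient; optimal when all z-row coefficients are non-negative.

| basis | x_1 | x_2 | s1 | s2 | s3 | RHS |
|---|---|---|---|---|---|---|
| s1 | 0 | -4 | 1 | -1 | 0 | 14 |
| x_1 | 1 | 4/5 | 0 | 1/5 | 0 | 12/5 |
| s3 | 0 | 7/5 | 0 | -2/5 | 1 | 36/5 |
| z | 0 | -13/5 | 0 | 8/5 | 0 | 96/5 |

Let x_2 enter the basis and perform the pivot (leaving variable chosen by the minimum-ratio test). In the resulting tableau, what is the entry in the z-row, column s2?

9/4

Ratio test on column x_2 — row 1: entry -4 ≤ 0; row 2: (12/5)/(4/5) = 3; row 3: (36/5)/(7/5) = 36/7. Minimum is 3 at row 2 (x_1 leaves); pivot element 4/5.
Divide row 2 by 4/5; eliminate column x_2 from the other rows.
z-row update in column s2: 8/5 − (-13/5)·(1/4) = 9/4.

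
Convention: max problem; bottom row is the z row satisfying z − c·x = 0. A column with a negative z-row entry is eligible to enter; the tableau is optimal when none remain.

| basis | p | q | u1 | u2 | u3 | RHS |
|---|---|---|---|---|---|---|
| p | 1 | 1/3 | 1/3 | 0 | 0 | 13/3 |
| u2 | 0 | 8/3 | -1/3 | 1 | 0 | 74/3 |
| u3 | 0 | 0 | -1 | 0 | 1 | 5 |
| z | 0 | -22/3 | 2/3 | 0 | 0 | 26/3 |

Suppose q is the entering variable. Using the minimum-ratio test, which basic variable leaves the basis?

u2

Column q entries and ratios — p: (13/3)/(1/3) = 13; u2: (74/3)/(8/3) = 37/4; u3: 0 ≤ 0, skip.
Smallest ratio is 37/4 in the row of u2, so u2 leaves.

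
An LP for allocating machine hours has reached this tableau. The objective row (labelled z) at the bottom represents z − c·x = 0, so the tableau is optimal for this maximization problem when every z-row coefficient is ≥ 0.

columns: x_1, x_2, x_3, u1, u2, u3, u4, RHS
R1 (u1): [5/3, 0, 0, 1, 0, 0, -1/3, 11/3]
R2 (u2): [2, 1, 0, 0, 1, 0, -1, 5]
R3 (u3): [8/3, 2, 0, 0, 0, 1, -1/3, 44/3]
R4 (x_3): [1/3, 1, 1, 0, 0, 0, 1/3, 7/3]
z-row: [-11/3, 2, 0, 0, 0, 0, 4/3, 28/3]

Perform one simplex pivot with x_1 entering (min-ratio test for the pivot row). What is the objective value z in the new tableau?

Ratio test on column x_1 — row 1: (11/3)/(5/3) = 11/5; row 2: 5/2 = 5/2; row 3: (44/3)/(8/3) = 11/2; row 4: (7/3)/(1/3) = 7. Minimum is 11/5 at row 1 (u1 leaves); pivot element 5/3.
Pivot on row 1; the z-row RHS becomes 28/3 − (-11/3)·(11/5) = 87/5.

87/5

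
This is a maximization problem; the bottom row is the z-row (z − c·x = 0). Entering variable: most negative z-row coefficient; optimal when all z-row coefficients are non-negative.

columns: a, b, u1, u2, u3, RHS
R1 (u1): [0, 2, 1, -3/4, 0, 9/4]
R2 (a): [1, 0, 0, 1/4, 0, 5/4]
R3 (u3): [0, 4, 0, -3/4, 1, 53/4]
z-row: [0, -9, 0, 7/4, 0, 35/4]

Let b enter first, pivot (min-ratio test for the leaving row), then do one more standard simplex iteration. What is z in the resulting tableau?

Ratio test on column b — row 1: (9/4)/2 = 9/8; row 2: entry 0 ≤ 0; row 3: (53/4)/4 = 53/16. Minimum is 9/8 at row 1 (u1 leaves); pivot element 2.
Pivot on row 1; the z-row RHS becomes 35/4 − (-9)·(9/8) = 151/8.
Next entering variable (most negative z-row entry -13/8): u2.
Ratio test on column u2 — row 1: entry -3/8 ≤ 0; row 2: (5/4)/(1/4) = 5; row 3: (35/4)/(3/4) = 35/3. Minimum is 5 at row 2 (a leaves); pivot element 1/4.
After the second pivot the z-row RHS is 151/8 − (-13/8)·5 = 27.

27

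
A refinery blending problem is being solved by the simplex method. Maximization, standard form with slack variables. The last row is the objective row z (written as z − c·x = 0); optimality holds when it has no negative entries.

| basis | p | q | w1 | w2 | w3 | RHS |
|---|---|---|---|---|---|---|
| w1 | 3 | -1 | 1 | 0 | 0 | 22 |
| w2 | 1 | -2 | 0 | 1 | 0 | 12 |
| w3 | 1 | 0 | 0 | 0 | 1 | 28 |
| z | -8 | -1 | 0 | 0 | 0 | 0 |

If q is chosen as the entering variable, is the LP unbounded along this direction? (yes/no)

Every constraint-row entry in column q is ≤ 0, so increasing q is unbounded.

yes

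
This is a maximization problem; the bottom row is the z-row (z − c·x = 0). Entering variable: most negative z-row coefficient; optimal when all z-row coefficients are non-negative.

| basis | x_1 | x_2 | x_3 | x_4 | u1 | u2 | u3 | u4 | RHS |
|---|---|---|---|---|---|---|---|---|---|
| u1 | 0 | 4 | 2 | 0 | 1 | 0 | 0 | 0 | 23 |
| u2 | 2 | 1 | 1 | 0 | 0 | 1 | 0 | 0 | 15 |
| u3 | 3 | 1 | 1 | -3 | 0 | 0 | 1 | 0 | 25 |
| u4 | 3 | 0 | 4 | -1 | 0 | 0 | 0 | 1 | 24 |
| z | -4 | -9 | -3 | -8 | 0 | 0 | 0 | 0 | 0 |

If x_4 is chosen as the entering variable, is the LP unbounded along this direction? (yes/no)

yes

Every constraint-row entry in column x_4 is ≤ 0, so increasing x_4 is unbounded.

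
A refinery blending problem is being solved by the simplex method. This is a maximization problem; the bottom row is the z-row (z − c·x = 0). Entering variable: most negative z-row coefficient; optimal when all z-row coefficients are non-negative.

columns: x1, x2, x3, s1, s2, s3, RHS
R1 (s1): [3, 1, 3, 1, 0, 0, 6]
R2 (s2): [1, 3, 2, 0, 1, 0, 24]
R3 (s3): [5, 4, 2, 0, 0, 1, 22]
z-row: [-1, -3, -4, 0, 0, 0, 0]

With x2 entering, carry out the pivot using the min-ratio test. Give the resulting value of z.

Ratio test on column x2 — row 1: 6/1 = 6; row 2: 24/3 = 8; row 3: 22/4 = 11/2. Minimum is 11/2 at row 3 (s3 leaves); pivot element 4.
Pivot on row 3; the z-row RHS becomes 0 − (-3)·(11/2) = 33/2.

33/2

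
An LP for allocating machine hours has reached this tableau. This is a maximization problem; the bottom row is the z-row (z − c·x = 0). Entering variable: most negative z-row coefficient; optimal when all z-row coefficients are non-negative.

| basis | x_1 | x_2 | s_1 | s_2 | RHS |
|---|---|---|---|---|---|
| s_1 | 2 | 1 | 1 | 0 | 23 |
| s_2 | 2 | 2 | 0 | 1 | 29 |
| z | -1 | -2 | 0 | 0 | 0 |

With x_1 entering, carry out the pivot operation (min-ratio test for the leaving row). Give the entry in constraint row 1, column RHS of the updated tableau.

23/2

Ratio test on column x_1 — row 1: 23/2 = 23/2; row 2: 29/2 = 29/2. Minimum is 23/2 at row 1 (s_1 leaves); pivot element 2.
Divide row 1 by 2; eliminate column x_1 from the other rows.
In the new row 1, the RHS entry is the old entry divided by the pivot: 23/2 = 23/2.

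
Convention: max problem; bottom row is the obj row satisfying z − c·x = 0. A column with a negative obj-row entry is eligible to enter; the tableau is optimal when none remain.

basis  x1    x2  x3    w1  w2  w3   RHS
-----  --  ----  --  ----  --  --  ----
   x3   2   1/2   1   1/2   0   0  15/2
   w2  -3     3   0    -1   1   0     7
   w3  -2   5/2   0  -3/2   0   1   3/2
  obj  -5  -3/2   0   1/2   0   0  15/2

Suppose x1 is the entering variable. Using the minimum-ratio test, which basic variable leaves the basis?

x3

Column x1 entries and ratios — x3: (15/2)/2 = 15/4; w2: -3 ≤ 0, skip; w3: -2 ≤ 0, skip.
Smallest ratio is 15/4 in the row of x3, so x3 leaves.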